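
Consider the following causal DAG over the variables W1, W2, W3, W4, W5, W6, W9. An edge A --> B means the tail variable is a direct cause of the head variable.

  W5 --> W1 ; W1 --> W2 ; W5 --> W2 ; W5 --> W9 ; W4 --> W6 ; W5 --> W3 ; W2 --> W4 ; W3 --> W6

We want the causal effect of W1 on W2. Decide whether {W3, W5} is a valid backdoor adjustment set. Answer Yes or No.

Backdoor paths from W1 to W2 (paths whose first edge points into W1):
  P1: W1 <- W5 -> W2
  P2: W1 <- W5 -> W3 -> W6 <- W4 <- W2
Condition 1 (no descendant of W1 in the set): holds — descendants of W1 are {W2, W4, W6}; none are in {W3, W5}.
Condition 2 (every backdoor path blocked by {W3, W5}):
  P1: blocked at fork node W5 ∈ conditioning set.
  P2: blocked at fork node W5 ∈ conditioning set.
{W3, W5} satisfies the backdoor criterion.

Yes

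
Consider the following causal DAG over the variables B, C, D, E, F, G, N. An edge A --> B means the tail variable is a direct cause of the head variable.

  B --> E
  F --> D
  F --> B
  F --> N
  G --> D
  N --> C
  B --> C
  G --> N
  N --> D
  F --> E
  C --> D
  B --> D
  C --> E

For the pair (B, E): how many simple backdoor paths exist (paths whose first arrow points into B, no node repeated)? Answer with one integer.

A backdoor path from B to E is any simple undirected path whose first edge points into B (i.e. leaves B via a parent).
Parents of B: {F}.
Enumerating:
  P1: B <- F -> N <- G -> D <- C -> E
  P2: B <- F -> N -> C -> E
  P3: B <- F -> N -> D <- C -> E
  P4: B <- F -> D <- G -> N -> C -> E
  P5: B <- F -> D <- N -> C -> E
  P6: B <- F -> D <- C -> E
  P7: B <- F -> E
That exhausts the simple backdoor paths. Count: 7.

7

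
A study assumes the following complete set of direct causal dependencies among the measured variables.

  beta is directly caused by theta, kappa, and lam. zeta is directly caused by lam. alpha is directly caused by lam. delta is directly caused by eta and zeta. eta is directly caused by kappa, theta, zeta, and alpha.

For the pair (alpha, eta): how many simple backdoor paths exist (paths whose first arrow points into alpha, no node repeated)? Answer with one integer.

4

A backdoor path from alpha to eta is any simple undirected path whose first edge points into alpha (i.e. leaves alpha via a parent).
Parents of alpha: {lam}.
Enumerating:
  P1: alpha <- lam -> zeta -> eta
  P2: alpha <- lam -> zeta -> delta <- eta
  P3: alpha <- lam -> beta <- kappa -> eta
  P4: alpha <- lam -> beta <- theta -> eta
That exhausts the simple backdoor paths. Count: 4.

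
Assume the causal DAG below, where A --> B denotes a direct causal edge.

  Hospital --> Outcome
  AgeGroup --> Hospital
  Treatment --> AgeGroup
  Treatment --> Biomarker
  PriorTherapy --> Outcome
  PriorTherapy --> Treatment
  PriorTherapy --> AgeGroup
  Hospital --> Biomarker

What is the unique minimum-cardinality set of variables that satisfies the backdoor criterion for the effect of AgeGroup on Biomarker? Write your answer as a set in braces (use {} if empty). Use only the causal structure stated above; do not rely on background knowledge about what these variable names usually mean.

Variables eligible for adjustment (non-descendants of AgeGroup, excluding AgeGroup and Biomarker): {PriorTherapy, Treatment}.
Backdoor paths from AgeGroup to Biomarker:
  P1: AgeGroup <- PriorTherapy -> Treatment -> Biomarker
  P2: AgeGroup <- PriorTherapy -> Outcome <- Hospital -> Biomarker
  P3: AgeGroup <- Treatment <- PriorTherapy -> Outcome <- Hospital -> Biomarker
  P4: AgeGroup <- Treatment -> Biomarker
The empty set is not sufficient: P1 (AgeGroup <- PriorTherapy -> Treatment -> Biomarker) has no collider blocking it and no conditioned non-collider, so it is open.
Try {Treatment}:
  P1: blocked at chain node Treatment ∈ conditioning set.
  P2: blocked at collider Outcome (neither it nor any descendant is in the conditioning set).
  P3: blocked at chain node Treatment ∈ conditioning set.
  P4: blocked at fork node Treatment ∈ conditioning set.
{Treatment} contains no descendant of AgeGroup and blocks every backdoor path.
No other singleton works — e.g. {PriorTherapy} leaves P4 open — so {Treatment} is the unique smallest valid adjustment set.

{Treatment}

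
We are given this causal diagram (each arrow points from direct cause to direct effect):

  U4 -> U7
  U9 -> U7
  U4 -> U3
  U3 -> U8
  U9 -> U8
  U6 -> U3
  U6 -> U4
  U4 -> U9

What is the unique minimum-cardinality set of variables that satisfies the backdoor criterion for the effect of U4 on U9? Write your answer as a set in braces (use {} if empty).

Variables eligible for adjustment (non-descendants of U4, excluding U4 and U9): {U6}.
Backdoor paths from U4 to U9:
  P1: U4 <- U6 -> U3 -> U8 <- U9
Each backdoor path contains an unconditioned collider, so every path is already blocked with the empty conditioning set:
  P1: blocked at collider U8 (neither it nor any descendant is in the conditioning set).
The empty set is therefore the unique smallest valid set.

{}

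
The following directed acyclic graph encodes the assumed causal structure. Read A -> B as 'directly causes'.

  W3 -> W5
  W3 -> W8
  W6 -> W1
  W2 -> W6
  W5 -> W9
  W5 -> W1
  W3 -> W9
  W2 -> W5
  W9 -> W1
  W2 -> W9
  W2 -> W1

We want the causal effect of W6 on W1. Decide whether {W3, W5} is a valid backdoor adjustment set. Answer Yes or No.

Backdoor paths from W6 to W1 (paths whose first edge points into W6):
  P1: W6 <- W2 -> W5 <- W3 -> W9 -> W1
  P2: W6 <- W2 -> W5 -> W9 -> W1
  P3: W6 <- W2 -> W5 -> W1
  P4: W6 <- W2 -> W9 <- W3 -> W5 -> W1
  P5: W6 <- W2 -> W9 <- W5 -> W1
  P6: W6 <- W2 -> W9 -> W1
  P7: W6 <- W2 -> W1
Condition 1 (no descendant of W6 in the set): holds — descendants of W6 are {W1}; none are in {W3, W5}.
Condition 2 (every backdoor path blocked by {W3, W5}):
  P1: blocked at fork node W3 ∈ conditioning set.
  P2: blocked at chain node W5 ∈ conditioning set.
  P3: blocked at chain node W5 ∈ conditioning set.
  P4: blocked at collider W9 (neither it nor any descendant is in the conditioning set).
  P5: blocked at collider W9 (neither it nor any descendant is in the conditioning set).
  P6: open — no interior node is in the conditioning set.
  P7: open — no interior node is in the conditioning set.
{W3, W5} does not satisfy the backdoor criterion.

No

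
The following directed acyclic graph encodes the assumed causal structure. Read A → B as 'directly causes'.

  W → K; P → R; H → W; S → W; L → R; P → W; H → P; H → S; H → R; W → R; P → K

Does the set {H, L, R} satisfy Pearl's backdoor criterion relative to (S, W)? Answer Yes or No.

No

Backdoor paths from S to W (paths whose first edge points into S):
  P1: S <- H -> P -> W
  P2: S <- H -> P -> R <- W
  P3: S <- H -> P -> K <- W
  P4: S <- H -> W
  P5: S <- H -> R <- P -> W
  P6: S <- H -> R <- P -> K <- W
  P7: S <- H -> R <- W
Condition 1 (no descendant of S in the set): FAILS — R is a descendant of S.
Condition 2 (every backdoor path blocked by {H, L, R}):
  P1: blocked at fork node H ∈ conditioning set.
  P2: blocked at fork node H ∈ conditioning set.
  P3: blocked at fork node H ∈ conditioning set.
  P4: blocked at fork node H ∈ conditioning set.
  P5: blocked at fork node H ∈ conditioning set.
  P6: blocked at fork node H ∈ conditioning set.
  P7: blocked at fork node H ∈ conditioning set.
{H, L, R} does not satisfy the backdoor criterion.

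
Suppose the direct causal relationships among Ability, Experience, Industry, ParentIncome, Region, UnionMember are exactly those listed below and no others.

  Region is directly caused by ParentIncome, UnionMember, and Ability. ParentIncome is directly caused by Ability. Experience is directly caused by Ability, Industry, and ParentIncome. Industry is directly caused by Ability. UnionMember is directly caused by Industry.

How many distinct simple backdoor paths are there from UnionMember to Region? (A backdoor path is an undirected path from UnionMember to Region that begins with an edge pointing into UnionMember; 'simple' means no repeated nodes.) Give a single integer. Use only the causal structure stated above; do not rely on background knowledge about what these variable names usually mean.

7

A backdoor path from UnionMember to Region is any simple undirected path whose first edge points into UnionMember (i.e. leaves UnionMember via a parent).
Parents of UnionMember: {Industry}.
Enumerating:
  P1: UnionMember <- Industry <- Ability -> ParentIncome -> Region
  P2: UnionMember <- Industry <- Ability -> Experience <- ParentIncome -> Region
  P3: UnionMember <- Industry <- Ability -> Region
  P4: UnionMember <- Industry -> Experience <- Ability -> ParentIncome -> Region
  P5: UnionMember <- Industry -> Experience <- Ability -> Region
  P6: UnionMember <- Industry -> Experience <- ParentIncome <- Ability -> Region
  P7: UnionMember <- Industry -> Experience <- ParentIncome -> Region
That exhausts the simple backdoor paths. Count: 7.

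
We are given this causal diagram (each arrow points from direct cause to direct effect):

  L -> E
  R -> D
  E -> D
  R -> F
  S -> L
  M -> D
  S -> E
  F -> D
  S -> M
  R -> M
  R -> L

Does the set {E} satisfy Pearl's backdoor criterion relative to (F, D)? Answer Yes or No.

No

Backdoor paths from F to D (paths whose first edge points into F):
  P1: F <- R -> L <- S -> M -> D
  P2: F <- R -> L <- S -> E -> D
  P3: F <- R -> L -> E <- S -> M -> D
  P4: F <- R -> L -> E -> D
  P5: F <- R -> M <- S -> L -> E -> D
  P6: F <- R -> M <- S -> E -> D
  P7: F <- R -> M -> D
  P8: F <- R -> D
Condition 1 (no descendant of F in the set): holds — descendants of F are {D}; none are in {E}.
Condition 2 (every backdoor path blocked by {E}):
  P1: open — collider(s) L are conditioned on (or have a conditioned descendant) and no non-collider on the path is in the set.
  P2: blocked at chain node E ∈ conditioning set.
  P3: open — collider(s) E are conditioned on (or have a conditioned descendant) and no non-collider on the path is in the set.
  P4: blocked at chain node E ∈ conditioning set.
  P5: blocked at collider M (neither it nor any descendant is in the conditioning set).
  P6: blocked at collider M (neither it nor any descendant is in the conditioning set).
  P7: open — no interior node is in the conditioning set.
  P8: open — no interior node is in the conditioning set.
{E} does not satisfy the backdoor criterion.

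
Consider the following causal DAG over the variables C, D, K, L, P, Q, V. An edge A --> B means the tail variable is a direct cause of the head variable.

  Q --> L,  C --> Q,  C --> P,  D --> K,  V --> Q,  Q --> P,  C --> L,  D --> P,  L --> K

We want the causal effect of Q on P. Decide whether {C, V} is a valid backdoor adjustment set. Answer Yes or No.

Backdoor paths from Q to P (paths whose first edge points into Q):
  P1: Q <- C -> L -> K <- D -> P
  P2: Q <- C -> P
Condition 1 (no descendant of Q in the set): holds — descendants of Q are {K, L, P}; none are in {C, V}.
Condition 2 (every backdoor path blocked by {C, V}):
  P1: blocked at fork node C ∈ conditioning set.
  P2: blocked at fork node C ∈ conditioning set.
{C, V} satisfies the backdoor criterion.

Yes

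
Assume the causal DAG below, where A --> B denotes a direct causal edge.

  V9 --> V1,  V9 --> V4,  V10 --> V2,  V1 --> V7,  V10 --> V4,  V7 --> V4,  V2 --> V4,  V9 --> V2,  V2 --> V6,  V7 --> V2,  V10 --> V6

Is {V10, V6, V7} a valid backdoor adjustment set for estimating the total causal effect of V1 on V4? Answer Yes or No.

Backdoor paths from V1 to V4 (paths whose first edge points into V1):
  P1: V1 <- V9 -> V2 <- V10 -> V4
  P2: V1 <- V9 -> V2 <- V7 -> V4
  P3: V1 <- V9 -> V2 -> V6 <- V10 -> V4
  P4: V1 <- V9 -> V2 -> V4
  P5: V1 <- V9 -> V4
Condition 1 (no descendant of V1 in the set): FAILS — V6 and V7 are descendants of V1.
Condition 2 (every backdoor path blocked by {V10, V6, V7}):
  P1: blocked at fork node V10 ∈ conditioning set.
  P2: blocked at fork node V7 ∈ conditioning set.
  P3: blocked at fork node V10 ∈ conditioning set.
  P4: open — no interior node is in the conditioning set.
  P5: open — no interior node is in the conditioning set.
{V10, V6, V7} does not satisfy the backdoor criterion.

No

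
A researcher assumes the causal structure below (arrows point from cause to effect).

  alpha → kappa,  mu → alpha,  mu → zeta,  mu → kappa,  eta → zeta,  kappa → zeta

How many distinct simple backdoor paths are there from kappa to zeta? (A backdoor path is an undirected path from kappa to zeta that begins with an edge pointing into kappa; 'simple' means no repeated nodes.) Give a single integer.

2

A backdoor path from kappa to zeta is any simple undirected path whose first edge points into kappa (i.e. leaves kappa via a parent).
Parents of kappa: {alpha, mu}.
Enumerating:
  P1: kappa <- mu -> zeta
  P2: kappa <- alpha <- mu -> zeta
That exhausts the simple backdoor paths. Count: 2.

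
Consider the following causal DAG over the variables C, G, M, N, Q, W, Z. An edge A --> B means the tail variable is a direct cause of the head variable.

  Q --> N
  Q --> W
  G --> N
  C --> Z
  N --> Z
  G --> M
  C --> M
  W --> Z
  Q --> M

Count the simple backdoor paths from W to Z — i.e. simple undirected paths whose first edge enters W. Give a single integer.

4

A backdoor path from W to Z is any simple undirected path whose first edge points into W (i.e. leaves W via a parent).
Parents of W: {Q}.
Enumerating:
  P1: W <- Q -> M <- C -> Z
  P2: W <- Q -> M <- G -> N -> Z
  P3: W <- Q -> N <- G -> M <- C -> Z
  P4: W <- Q -> N -> Z
That exhausts the simple backdoor paths. Count: 4.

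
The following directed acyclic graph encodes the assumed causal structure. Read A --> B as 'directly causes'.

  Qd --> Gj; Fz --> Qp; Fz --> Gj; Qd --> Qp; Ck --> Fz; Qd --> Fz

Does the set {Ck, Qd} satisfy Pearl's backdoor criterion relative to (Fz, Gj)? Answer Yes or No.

Yes

Backdoor paths from Fz to Gj (paths whose first edge points into Fz):
  P1: Fz <- Qd -> Gj
Condition 1 (no descendant of Fz in the set): holds — descendants of Fz are {Gj, Qp}; none are in {Ck, Qd}.
Condition 2 (every backdoor path blocked by {Ck, Qd}):
  P1: blocked at fork node Qd ∈ conditioning set.
{Ck, Qd} satisfies the backdoor criterion.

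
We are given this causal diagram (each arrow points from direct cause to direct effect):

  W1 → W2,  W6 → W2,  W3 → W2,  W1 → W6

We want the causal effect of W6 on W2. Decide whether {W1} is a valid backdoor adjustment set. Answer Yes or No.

Yes

Backdoor paths from W6 to W2 (paths whose first edge points into W6):
  P1: W6 <- W1 -> W2
Condition 1 (no descendant of W6 in the set): holds — descendants of W6 are {W2}; none are in {W1}.
Condition 2 (every backdoor path blocked by {W1}):
  P1: blocked at fork node W1 ∈ conditioning set.
{W1} satisfies the backdoor criterion.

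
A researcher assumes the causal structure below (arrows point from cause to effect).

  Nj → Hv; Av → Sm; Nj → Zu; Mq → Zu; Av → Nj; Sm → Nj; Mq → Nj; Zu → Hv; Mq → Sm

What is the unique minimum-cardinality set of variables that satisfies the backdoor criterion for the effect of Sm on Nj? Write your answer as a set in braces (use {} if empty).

Variables eligible for adjustment (non-descendants of Sm, excluding Sm and Nj): {Av, Mq}.
Backdoor paths from Sm to Nj:
  P1: Sm <- Av -> Nj
  P2: Sm <- Mq -> Nj
  P3: Sm <- Mq -> Zu <- Nj
  P4: Sm <- Mq -> Zu -> Hv <- Nj
The empty set is not sufficient: P1 (Sm <- Av -> Nj) has no collider blocking it and no conditioned non-collider, so it is open.
Try {Av, Mq}:
  P1: blocked at fork node Av ∈ conditioning set.
  P2: blocked at fork node Mq ∈ conditioning set.
  P3: blocked at fork node Mq ∈ conditioning set.
  P4: blocked at fork node Mq ∈ conditioning set.
{Av, Mq} contains no descendant of Sm and blocks every backdoor path.
Every element of {Av, Mq} is needed (dropping Av leaves P1 open; dropping Mq leaves P2 open), so no proper subset is valid.
Among all size-2 subsets of the eligible variables, only {Av, Mq} blocks every backdoor path, so it is the unique smallest valid adjustment set.

{Av, Mq}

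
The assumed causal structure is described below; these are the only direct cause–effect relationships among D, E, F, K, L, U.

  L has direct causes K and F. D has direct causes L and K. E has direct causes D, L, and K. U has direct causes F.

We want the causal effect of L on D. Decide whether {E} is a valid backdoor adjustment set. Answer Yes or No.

Backdoor paths from L to D (paths whose first edge points into L):
  P1: L <- K -> D
  P2: L <- K -> E <- D
Condition 1 (no descendant of L in the set): FAILS — E is a descendant of L.
Condition 2 (every backdoor path blocked by {E}):
  P1: open — no interior node is in the conditioning set.
  P2: open — collider(s) E are conditioned on (or have a conditioned descendant) and no non-collider on the path is in the set.
{E} does not satisfy the backdoor criterion.

No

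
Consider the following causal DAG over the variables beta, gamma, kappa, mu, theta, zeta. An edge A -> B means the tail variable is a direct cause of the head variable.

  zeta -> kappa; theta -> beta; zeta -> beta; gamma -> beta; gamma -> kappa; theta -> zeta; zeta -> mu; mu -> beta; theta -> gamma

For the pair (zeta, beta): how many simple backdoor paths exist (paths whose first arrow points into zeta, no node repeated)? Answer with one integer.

2

A backdoor path from zeta to beta is any simple undirected path whose first edge points into zeta (i.e. leaves zeta via a parent).
Parents of zeta: {theta}.
Enumerating:
  P1: zeta <- theta -> gamma -> beta
  P2: zeta <- theta -> beta
That exhausts the simple backdoor paths. Count: 2.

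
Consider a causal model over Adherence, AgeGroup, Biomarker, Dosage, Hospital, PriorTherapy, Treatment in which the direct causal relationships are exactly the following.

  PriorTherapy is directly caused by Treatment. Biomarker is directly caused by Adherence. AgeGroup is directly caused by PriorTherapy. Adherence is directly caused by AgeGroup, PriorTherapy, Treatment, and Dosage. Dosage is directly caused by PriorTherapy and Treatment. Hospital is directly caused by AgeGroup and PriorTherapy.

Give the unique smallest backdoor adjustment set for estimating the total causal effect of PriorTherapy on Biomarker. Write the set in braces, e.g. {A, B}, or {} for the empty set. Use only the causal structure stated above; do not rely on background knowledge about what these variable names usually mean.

{Treatment}

Variables eligible for adjustment (non-descendants of PriorTherapy, excluding PriorTherapy and Biomarker): {Treatment}.
Backdoor paths from PriorTherapy to Biomarker:
  P1: PriorTherapy <- Treatment -> Dosage -> Adherence -> Biomarker
  P2: PriorTherapy <- Treatment -> Adherence -> Biomarker
The empty set is not sufficient: P1 (PriorTherapy <- Treatment -> Dosage -> Adherence -> Biomarker) has no collider blocking it and no conditioned non-collider, so it is open.
Try {Treatment}:
  P1: blocked at fork node Treatment ∈ conditioning set.
  P2: blocked at fork node Treatment ∈ conditioning set.
{Treatment} contains no descendant of PriorTherapy and blocks every backdoor path.
{Treatment} is the unique smallest valid adjustment set.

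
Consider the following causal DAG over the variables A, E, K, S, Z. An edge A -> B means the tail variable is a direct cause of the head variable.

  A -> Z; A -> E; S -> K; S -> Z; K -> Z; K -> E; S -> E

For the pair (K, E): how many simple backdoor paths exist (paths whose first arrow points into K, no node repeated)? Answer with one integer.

A backdoor path from K to E is any simple undirected path whose first edge points into K (i.e. leaves K via a parent).
Parents of K: {S}.
Enumerating:
  P1: K <- S -> E
  P2: K <- S -> Z <- A -> E
That exhausts the simple backdoor paths. Count: 2.

2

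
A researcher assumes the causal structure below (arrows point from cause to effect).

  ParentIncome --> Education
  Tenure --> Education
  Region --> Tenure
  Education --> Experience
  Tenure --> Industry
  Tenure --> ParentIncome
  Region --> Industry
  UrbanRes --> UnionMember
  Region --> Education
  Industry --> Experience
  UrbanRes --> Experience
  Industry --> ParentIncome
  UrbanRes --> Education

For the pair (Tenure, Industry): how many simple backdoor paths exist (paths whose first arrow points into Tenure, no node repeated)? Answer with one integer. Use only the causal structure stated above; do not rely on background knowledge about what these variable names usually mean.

4

A backdoor path from Tenure to Industry is any simple undirected path whose first edge points into Tenure (i.e. leaves Tenure via a parent).
Parents of Tenure: {Region}.
Enumerating:
  P1: Tenure <- Region -> Industry
  P2: Tenure <- Region -> Education <- ParentIncome <- Industry
  P3: Tenure <- Region -> Education <- UrbanRes -> Experience <- Industry
  P4: Tenure <- Region -> Education -> Experience <- Industry
That exhausts the simple backdoor paths. Count: 4.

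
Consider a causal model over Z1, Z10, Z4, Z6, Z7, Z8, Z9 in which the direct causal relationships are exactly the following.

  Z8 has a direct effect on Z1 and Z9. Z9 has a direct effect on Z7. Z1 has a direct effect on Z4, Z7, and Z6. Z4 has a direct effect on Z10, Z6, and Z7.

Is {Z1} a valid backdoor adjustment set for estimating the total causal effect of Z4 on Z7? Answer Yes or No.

Backdoor paths from Z4 to Z7 (paths whose first edge points into Z4):
  P1: Z4 <- Z1 <- Z8 -> Z9 -> Z7
  P2: Z4 <- Z1 -> Z7
Condition 1 (no descendant of Z4 in the set): holds — descendants of Z4 are {Z10, Z6, Z7}; none are in {Z1}.
Condition 2 (every backdoor path blocked by {Z1}):
  P1: blocked at chain node Z1 ∈ conditioning set.
  P2: blocked at fork node Z1 ∈ conditioning set.
{Z1} satisfies the backdoor criterion.

Yes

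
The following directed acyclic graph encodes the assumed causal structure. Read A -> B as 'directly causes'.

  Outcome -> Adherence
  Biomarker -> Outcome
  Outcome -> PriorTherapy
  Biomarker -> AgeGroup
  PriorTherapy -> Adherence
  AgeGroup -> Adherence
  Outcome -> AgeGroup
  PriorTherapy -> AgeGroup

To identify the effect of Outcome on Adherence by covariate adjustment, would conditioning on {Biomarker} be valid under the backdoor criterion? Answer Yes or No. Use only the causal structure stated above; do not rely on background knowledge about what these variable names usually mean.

Backdoor paths from Outcome to Adherence (paths whose first edge points into Outcome):
  P1: Outcome <- Biomarker -> AgeGroup <- PriorTherapy -> Adherence
  P2: Outcome <- Biomarker -> AgeGroup -> Adherence
Condition 1 (no descendant of Outcome in the set): holds — descendants of Outcome are {Adherence, AgeGroup, PriorTherapy}; none are in {Biomarker}.
Condition 2 (every backdoor path blocked by {Biomarker}):
  P1: blocked at fork node Biomarker ∈ conditioning set.
  P2: blocked at fork node Biomarker ∈ conditioning set.
{Biomarker} satisfies the backdoor criterion.

Yes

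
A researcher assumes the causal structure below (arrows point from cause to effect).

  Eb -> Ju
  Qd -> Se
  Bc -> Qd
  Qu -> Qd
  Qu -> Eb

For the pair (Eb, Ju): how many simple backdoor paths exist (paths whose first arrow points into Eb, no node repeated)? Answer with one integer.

A backdoor path from Eb to Ju is any simple undirected path whose first edge points into Eb (i.e. leaves Eb via a parent).
Parents of Eb: {Qu}.
No simple path from any parent of Eb reaches Ju without revisiting Eb, so there are no backdoor paths.

0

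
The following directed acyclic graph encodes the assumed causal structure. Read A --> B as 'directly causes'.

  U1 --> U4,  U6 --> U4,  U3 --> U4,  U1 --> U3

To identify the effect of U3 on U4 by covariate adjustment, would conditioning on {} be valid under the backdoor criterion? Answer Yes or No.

Backdoor paths from U3 to U4 (paths whose first edge points into U3):
  P1: U3 <- U1 -> U4
Condition 1 (no descendant of U3 in the set): holds — descendants of U3 are {U4}; none are in {}.
Condition 2 (every backdoor path blocked by {}):
  P1: open — no interior node is in the conditioning set.
{} does not satisfy the backdoor criterion.

No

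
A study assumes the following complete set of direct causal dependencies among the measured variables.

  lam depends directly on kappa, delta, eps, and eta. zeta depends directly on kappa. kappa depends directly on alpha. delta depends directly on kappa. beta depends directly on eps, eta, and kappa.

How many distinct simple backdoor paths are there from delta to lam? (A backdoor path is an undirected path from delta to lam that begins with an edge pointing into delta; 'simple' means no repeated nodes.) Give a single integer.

A backdoor path from delta to lam is any simple undirected path whose first edge points into delta (i.e. leaves delta via a parent).
Parents of delta: {kappa}.
Enumerating:
  P1: delta <- kappa -> lam
  P2: delta <- kappa -> beta <- eps -> lam
  P3: delta <- kappa -> beta <- eta -> lam
That exhausts the simple backdoor paths. Count: 3.

3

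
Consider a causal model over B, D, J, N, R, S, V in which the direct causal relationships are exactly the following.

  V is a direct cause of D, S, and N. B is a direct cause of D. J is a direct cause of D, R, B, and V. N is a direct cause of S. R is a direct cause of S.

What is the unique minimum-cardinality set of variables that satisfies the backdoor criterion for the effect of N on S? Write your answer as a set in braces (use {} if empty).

{V}

Variables eligible for adjustment (non-descendants of N, excluding N and S): {B, D, J, R, V}.
Backdoor paths from N to S:
  P1: N <- V <- J -> R -> S
  P2: N <- V -> D <- J -> R -> S
  P3: N <- V -> D <- B <- J -> R -> S
  P4: N <- V -> S
The empty set is not sufficient: P1 (N <- V <- J -> R -> S) has no collider blocking it and no conditioned non-collider, so it is open.
Try {V}:
  P1: blocked at chain node V ∈ conditioning set.
  P2: blocked at fork node V ∈ conditioning set.
  P3: blocked at fork node V ∈ conditioning set.
  P4: blocked at fork node V ∈ conditioning set.
{V} contains no descendant of N and blocks every backdoor path.
No other singleton works — e.g. {J} leaves P4 open — so {V} is the unique smallest valid adjustment set.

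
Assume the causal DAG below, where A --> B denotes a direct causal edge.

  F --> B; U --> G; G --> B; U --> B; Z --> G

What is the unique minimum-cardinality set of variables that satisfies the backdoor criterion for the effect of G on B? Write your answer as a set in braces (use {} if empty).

Variables eligible for adjustment (non-descendants of G, excluding G and B): {F, U, Z}.
Backdoor paths from G to B:
  P1: G <- U -> B
The empty set is not sufficient: P1 (G <- U -> B) has no collider blocking it and no conditioned non-collider, so it is open.
Try {U}:
  P1: blocked at fork node U ∈ conditioning set.
{U} contains no descendant of G and blocks every backdoor path.
No other singleton works — e.g. {F} leaves P1 open — so {U} is the unique smallest valid adjustment set.

{U}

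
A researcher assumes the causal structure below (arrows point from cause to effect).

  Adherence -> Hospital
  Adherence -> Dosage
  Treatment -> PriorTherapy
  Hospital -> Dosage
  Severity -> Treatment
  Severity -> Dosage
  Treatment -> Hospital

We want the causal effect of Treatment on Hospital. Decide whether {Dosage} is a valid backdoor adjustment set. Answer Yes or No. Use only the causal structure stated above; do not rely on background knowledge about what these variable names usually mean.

No

Backdoor paths from Treatment to Hospital (paths whose first edge points into Treatment):
  P1: Treatment <- Severity -> Dosage <- Adherence -> Hospital
  P2: Treatment <- Severity -> Dosage <- Hospital
Condition 1 (no descendant of Treatment in the set): FAILS — Dosage is a descendant of Treatment.
Condition 2 (every backdoor path blocked by {Dosage}):
  P1: open — collider(s) Dosage are conditioned on (or have a conditioned descendant) and no non-collider on the path is in the set.
  P2: open — collider(s) Dosage are conditioned on (or have a conditioned descendant) and no non-collider on the path is in the set.
{Dosage} does not satisfy the backdoor criterion.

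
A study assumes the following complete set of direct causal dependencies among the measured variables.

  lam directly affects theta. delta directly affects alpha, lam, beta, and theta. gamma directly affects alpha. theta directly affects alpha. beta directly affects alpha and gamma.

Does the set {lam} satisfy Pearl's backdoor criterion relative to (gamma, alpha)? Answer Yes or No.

No

Backdoor paths from gamma to alpha (paths whose first edge points into gamma):
  P1: gamma <- beta <- delta -> lam -> theta -> alpha
  P2: gamma <- beta <- delta -> theta -> alpha
  P3: gamma <- beta <- delta -> alpha
  P4: gamma <- beta -> alpha
Condition 1 (no descendant of gamma in the set): holds — descendants of gamma are {alpha}; none are in {lam}.
Condition 2 (every backdoor path blocked by {lam}):
  P1: blocked at chain node lam ∈ conditioning set.
  P2: open — no interior node is in the conditioning set.
  P3: open — no interior node is in the conditioning set.
  P4: open — no interior node is in the conditioning set.
{lam} does not satisfy the backdoor criterion.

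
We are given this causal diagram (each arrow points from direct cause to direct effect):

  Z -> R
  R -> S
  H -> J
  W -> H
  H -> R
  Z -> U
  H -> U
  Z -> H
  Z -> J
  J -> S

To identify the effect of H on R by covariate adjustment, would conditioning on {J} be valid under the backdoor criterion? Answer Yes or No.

Backdoor paths from H to R (paths whose first edge points into H):
  P1: H <- Z -> J -> S <- R
  P2: H <- Z -> R
Condition 1 (no descendant of H in the set): FAILS — J is a descendant of H.
Condition 2 (every backdoor path blocked by {J}):
  P1: blocked at chain node J ∈ conditioning set.
  P2: open — no interior node is in the conditioning set.
{J} does not satisfy the backdoor criterion.

No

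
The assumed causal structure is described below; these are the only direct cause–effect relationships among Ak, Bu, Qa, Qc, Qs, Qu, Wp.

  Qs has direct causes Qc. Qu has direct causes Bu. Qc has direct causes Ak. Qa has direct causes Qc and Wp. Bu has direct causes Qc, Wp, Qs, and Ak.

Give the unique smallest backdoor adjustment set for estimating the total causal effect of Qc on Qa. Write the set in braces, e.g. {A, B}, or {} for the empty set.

Variables eligible for adjustment (non-descendants of Qc, excluding Qc and Qa): {Ak, Wp}.
Backdoor paths from Qc to Qa:
  P1: Qc <- Ak -> Bu <- Wp -> Qa
Each backdoor path contains an unconditioned collider, so every path is already blocked with the empty conditioning set:
  P1: blocked at collider Bu (neither it nor any descendant is in the conditioning set).
The empty set is therefore the unique smallest valid set.

{}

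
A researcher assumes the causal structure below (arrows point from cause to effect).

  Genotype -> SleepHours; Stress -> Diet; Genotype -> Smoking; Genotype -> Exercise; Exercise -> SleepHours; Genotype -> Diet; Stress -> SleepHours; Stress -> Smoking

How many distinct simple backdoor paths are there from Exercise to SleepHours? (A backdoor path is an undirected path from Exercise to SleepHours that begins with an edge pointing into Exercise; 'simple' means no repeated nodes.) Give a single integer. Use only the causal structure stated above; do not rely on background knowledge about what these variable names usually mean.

A backdoor path from Exercise to SleepHours is any simple undirected path whose first edge points into Exercise (i.e. leaves Exercise via a parent).
Parents of Exercise: {Genotype}.
Enumerating:
  P1: Exercise <- Genotype -> SleepHours
  P2: Exercise <- Genotype -> Diet <- Stress -> SleepHours
  P3: Exercise <- Genotype -> Smoking <- Stress -> SleepHours
That exhausts the simple backdoor paths. Count: 3.

3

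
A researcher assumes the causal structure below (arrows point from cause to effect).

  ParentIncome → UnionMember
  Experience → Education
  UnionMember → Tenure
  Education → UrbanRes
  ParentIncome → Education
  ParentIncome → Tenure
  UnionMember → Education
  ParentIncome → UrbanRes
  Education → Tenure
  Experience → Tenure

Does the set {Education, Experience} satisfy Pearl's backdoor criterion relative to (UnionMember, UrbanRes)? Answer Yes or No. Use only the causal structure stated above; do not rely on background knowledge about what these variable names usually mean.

No

Backdoor paths from UnionMember to UrbanRes (paths whose first edge points into UnionMember):
  P1: UnionMember <- ParentIncome -> Education -> UrbanRes
  P2: UnionMember <- ParentIncome -> Tenure <- Experience -> Education -> UrbanRes
  P3: UnionMember <- ParentIncome -> Tenure <- Education -> UrbanRes
  P4: UnionMember <- ParentIncome -> UrbanRes
Condition 1 (no descendant of UnionMember in the set): FAILS — Education is a descendant of UnionMember.
Condition 2 (every backdoor path blocked by {Education, Experience}):
  P1: blocked at chain node Education ∈ conditioning set.
  P2: blocked at collider Tenure (neither it nor any descendant is in the conditioning set).
  P3: blocked at collider Tenure (neither it nor any descendant is in the conditioning set).
  P4: open — no interior node is in the conditioning set.
{Education, Experience} does not satisfy the backdoor criterion.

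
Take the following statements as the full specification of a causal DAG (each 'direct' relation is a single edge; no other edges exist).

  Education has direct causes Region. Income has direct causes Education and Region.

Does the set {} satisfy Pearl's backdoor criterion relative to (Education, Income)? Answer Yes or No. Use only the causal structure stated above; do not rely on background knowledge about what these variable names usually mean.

No

Backdoor paths from Education to Income (paths whose first edge points into Education):
  P1: Education <- Region -> Income
Condition 1 (no descendant of Education in the set): holds — descendants of Education are {Income}; none are in {}.
Condition 2 (every backdoor path blocked by {}):
  P1: open — no interior node is in the conditioning set.
{} does not satisfy the backdoor criterion.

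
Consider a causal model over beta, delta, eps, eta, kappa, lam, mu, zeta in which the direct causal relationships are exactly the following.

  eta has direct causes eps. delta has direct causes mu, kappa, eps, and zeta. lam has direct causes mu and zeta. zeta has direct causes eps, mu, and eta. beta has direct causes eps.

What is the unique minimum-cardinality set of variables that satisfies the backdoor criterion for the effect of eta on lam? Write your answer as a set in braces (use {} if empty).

Variables eligible for adjustment (non-descendants of eta, excluding eta and lam): {beta, eps, kappa, mu}.
Backdoor paths from eta to lam:
  P1: eta <- eps -> zeta <- mu -> lam
  P2: eta <- eps -> zeta -> lam
  P3: eta <- eps -> zeta -> delta <- mu -> lam
  P4: eta <- eps -> delta <- mu -> zeta -> lam
  P5: eta <- eps -> delta <- mu -> lam
  P6: eta <- eps -> delta <- zeta <- mu -> lam
  P7: eta <- eps -> delta <- zeta -> lam
The empty set is not sufficient: P2 (eta <- eps -> zeta -> lam) has no collider blocking it and no conditioned non-collider, so it is open.
Try {eps}:
  P1: blocked at fork node eps ∈ conditioning set.
  P2: blocked at fork node eps ∈ conditioning set.
  P3: blocked at fork node eps ∈ conditioning set.
  P4: blocked at fork node eps ∈ conditioning set.
  P5: blocked at fork node eps ∈ conditioning set.
  P6: blocked at fork node eps ∈ conditioning set.
  P7: blocked at fork node eps ∈ conditioning set.
{eps} contains no descendant of eta and blocks every backdoor path.
No other singleton works — e.g. {kappa} leaves P2 open — so {eps} is the unique smallest valid adjustment set.

{eps}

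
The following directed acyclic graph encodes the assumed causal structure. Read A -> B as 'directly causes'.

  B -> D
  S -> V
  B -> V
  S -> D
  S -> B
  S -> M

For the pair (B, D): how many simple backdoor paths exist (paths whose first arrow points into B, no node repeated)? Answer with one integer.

1

A backdoor path from B to D is any simple undirected path whose first edge points into B (i.e. leaves B via a parent).
Parents of B: {S}.
Enumerating:
  P1: B <- S -> D
That exhausts the simple backdoor paths. Count: 1.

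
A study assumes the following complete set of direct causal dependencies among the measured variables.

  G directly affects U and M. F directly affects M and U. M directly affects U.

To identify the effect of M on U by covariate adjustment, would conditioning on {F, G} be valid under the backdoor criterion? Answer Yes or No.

Yes

Backdoor paths from M to U (paths whose first edge points into M):
  P1: M <- F -> U
  P2: M <- G -> U
Condition 1 (no descendant of M in the set): holds — descendants of M are {U}; none are in {F, G}.
Condition 2 (every backdoor path blocked by {F, G}):
  P1: blocked at fork node F ∈ conditioning set.
  P2: blocked at fork node G ∈ conditioning set.
{F, G} satisfies the backdoor criterion.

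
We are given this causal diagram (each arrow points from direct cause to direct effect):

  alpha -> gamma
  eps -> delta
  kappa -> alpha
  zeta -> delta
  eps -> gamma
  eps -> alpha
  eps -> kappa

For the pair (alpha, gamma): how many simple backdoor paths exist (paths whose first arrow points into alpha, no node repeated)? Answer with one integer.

2

A backdoor path from alpha to gamma is any simple undirected path whose first edge points into alpha (i.e. leaves alpha via a parent).
Parents of alpha: {eps, kappa}.
Enumerating:
  P1: alpha <- eps -> gamma
  P2: alpha <- kappa <- eps -> gamma
That exhausts the simple backdoor paths. Count: 2.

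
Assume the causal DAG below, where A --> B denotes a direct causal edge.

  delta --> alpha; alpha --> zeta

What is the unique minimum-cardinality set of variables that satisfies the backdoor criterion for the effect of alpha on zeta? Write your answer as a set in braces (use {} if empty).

{}

Variables eligible for adjustment (non-descendants of alpha, excluding alpha and zeta): {delta}.
Backdoor paths from alpha to zeta:
  (none)
With no backdoor paths the empty set already satisfies the criterion, and it is trivially minimal.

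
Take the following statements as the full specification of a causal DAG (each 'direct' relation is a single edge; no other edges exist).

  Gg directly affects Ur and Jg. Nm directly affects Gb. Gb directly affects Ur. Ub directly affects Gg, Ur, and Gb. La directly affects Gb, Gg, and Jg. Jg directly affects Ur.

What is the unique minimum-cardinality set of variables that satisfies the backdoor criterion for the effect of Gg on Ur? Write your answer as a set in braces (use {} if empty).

{La, Ub}

Variables eligible for adjustment (non-descendants of Gg, excluding Gg and Ur): {Gb, La, Nm, Ub}.
Backdoor paths from Gg to Ur:
  P1: Gg <- La -> Jg -> Ur
  P2: Gg <- La -> Gb <- Ub -> Ur
  P3: Gg <- La -> Gb -> Ur
  P4: Gg <- Ub -> Gb <- La -> Jg -> Ur
  P5: Gg <- Ub -> Gb -> Ur
  P6: Gg <- Ub -> Ur
The empty set is not sufficient: P1 (Gg <- La -> Jg -> Ur) has no collider blocking it and no conditioned non-collider, so it is open.
Try {La, Ub}:
  P1: blocked at fork node La ∈ conditioning set.
  P2: blocked at fork node La ∈ conditioning set.
  P3: blocked at fork node La ∈ conditioning set.
  P4: blocked at fork node Ub ∈ conditioning set.
  P5: blocked at fork node Ub ∈ conditioning set.
  P6: blocked at fork node Ub ∈ conditioning set.
{La, Ub} contains no descendant of Gg and blocks every backdoor path.
Every element of {La, Ub} is needed (dropping La leaves P1 open; dropping Ub leaves P5 open), so no proper subset is valid.
Among all size-2 subsets of the eligible variables, only {La, Ub} blocks every backdoor path, so it is the unique smallest valid adjustment set.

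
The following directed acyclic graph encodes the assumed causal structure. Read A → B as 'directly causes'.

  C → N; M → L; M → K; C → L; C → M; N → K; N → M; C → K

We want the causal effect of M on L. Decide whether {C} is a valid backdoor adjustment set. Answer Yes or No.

Yes

Backdoor paths from M to L (paths whose first edge points into M):
  P1: M <- C -> L
  P2: M <- N <- C -> L
  P3: M <- N -> K <- C -> L
Condition 1 (no descendant of M in the set): holds — descendants of M are {K, L}; none are in {C}.
Condition 2 (every backdoor path blocked by {C}):
  P1: blocked at fork node C ∈ conditioning set.
  P2: blocked at fork node C ∈ conditioning set.
  P3: blocked at collider K (neither it nor any descendant is in the conditioning set).
{C} satisfies the backdoor criterion.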